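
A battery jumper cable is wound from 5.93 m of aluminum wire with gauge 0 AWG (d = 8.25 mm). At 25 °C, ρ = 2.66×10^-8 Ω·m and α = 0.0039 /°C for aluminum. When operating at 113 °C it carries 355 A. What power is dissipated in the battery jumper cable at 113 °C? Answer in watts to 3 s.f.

500 W

A = π(8.25/2 mm)² = π(4.1250e-03 m)² = 5.346e-05 m²
R₍25₎ = ρL/A = (2.66×10^-8)(5.93)/(5.346e-05) = 0.002951 Ω
R₍113₎ = R₍25₎(1 + αΔT) = 0.002951 × (1 + 0.0039×88) = 0.003964 Ω
P = I²R = (355)² × 0.003964 = 500 W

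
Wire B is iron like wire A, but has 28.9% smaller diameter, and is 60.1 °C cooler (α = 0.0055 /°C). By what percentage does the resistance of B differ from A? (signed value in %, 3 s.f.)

R ∝ ρL/d² with ρ ∝ (1+αΔT), so R_B/R_A = (1 − 28.9/100)⁻² × (1 − 0.0055×60.1)
= 1.978 × 0.6694 = 1.324
(R_B − R_A)/R_A = 1.324 − 1 = 32.4%

32.4%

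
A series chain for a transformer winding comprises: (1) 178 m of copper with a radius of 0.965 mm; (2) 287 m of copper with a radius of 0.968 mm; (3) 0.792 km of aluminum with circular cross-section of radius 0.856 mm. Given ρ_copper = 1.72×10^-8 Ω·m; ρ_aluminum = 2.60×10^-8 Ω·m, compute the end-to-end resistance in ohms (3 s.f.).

Seg 1: A = πr² = π(9.6500e-04 m)² = 2.926e-06 m²
R_1 = (1.72×10^-8)(178)/(2.926e-06) = 1.047 Ω
Seg 2: A = πr² = π(9.6800e-04 m)² = 2.944e-06 m²
R_2 = (1.72×10^-8)(287)/(2.944e-06) = 1.677 Ω
Seg 3: A = πr² = π(8.5600e-04 m)² = 2.302e-06 m²
R_3 = (2.60×10^-8)(792)/(2.302e-06) = 8.945 Ω
R_total = R_1 + R_2 + R_3 = 11.7 Ω

11.7 Ω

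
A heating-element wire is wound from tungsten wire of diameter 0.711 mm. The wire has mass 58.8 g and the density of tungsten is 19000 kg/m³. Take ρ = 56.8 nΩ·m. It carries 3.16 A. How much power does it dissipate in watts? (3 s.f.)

11.1 W

ρ = 56.8 nΩ·m = 5.68×10^-8 Ω·m
A = π(d/2)² = π(3.5550e-04 m)² = 3.9704e-07 m²
L = m/(density·A) = 0.0588/(19000×3.9704e-07) = 7.795 m
R = ρL/A = (5.68×10^-8)(7.795)/(3.9704e-07) = 1.115 Ω
P = I²R = (3.16)² × 1.115 = 11.1 W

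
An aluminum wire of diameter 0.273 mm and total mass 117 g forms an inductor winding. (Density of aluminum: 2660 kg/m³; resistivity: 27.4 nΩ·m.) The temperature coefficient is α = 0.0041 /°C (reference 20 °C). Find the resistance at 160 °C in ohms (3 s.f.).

554 Ω

ρ = 27.4 nΩ·m = 2.74×10^-8 Ω·m
A = π(d/2)² = π(1.3650e-04 m)² = 5.8535e-08 m²
L = m/(density·A) = 0.117/(2660×5.8535e-08) = 751.4 m
R = ρL/A = (2.74×10^-8)(751.4)/(5.8535e-08) = 351.7 Ω
R(160 °C) = 351.7 × (1 + 0.0041×140) = 554 Ω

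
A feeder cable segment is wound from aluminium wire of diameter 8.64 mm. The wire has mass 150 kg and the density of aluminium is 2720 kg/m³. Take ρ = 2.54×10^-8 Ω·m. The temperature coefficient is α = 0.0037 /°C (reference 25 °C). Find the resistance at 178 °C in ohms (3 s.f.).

0.638 Ω

A = π(d/2)² = π(4.3200e-03 m)² = 5.8630e-05 m²
L = m/(density·A) = 150/(2720×5.8630e-05) = 940.6 m
R = ρL/A = (2.54×10^-8)(940.6)/(5.8630e-05) = 0.4075 Ω
R(178 °C) = 0.4075 × (1 + 0.0037×153) = 0.638 Ω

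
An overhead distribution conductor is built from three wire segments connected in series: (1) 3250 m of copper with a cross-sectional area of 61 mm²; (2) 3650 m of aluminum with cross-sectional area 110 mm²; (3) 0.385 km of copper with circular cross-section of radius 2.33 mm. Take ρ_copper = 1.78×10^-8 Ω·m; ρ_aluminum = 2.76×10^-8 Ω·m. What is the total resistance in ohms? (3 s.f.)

Seg 1: A = 61 mm² = 6.100e-05 m²
R_1 = (1.78×10^-8)(3250)/(6.100e-05) = 0.9484 Ω
Seg 2: A = 110 mm² = 1.100e-04 m²
R_2 = (2.76×10^-8)(3650)/(1.100e-04) = 0.9158 Ω
Seg 3: A = πr² = π(2.3300e-03 m)² = 1.706e-05 m²
R_3 = (1.78×10^-8)(385)/(1.706e-05) = 0.4018 Ω
R_total = R_1 + R_2 + R_3 = 2.27 Ω

2.27 Ω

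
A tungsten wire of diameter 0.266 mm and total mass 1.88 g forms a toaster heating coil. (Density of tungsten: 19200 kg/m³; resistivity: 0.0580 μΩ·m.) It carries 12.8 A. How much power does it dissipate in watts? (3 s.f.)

301 W

ρ = 0.0580 μΩ·m = 5.80×10^-8 Ω·m
A = π(d/2)² = π(1.3300e-04 m)² = 5.5572e-08 m²
L = m/(density·A) = 0.00188/(19200×5.5572e-08) = 1.762 m
R = ρL/A = (5.80×10^-8)(1.762)/(5.5572e-08) = 1.839 Ω
P = I²R = (12.8)² × 1.839 = 301 W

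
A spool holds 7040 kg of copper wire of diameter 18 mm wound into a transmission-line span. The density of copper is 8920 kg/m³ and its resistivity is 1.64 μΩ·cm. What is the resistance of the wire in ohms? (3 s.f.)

0.200 Ω

ρ = 1.64 μΩ·cm = 1.64×10^-8 Ω·m
A = π(d/2)² = π(9.0000e-03 m)² = 2.5447e-04 m²
L = m/(density·A) = 7040/(8920×2.5447e-04) = 3102 m
R = ρL/A = (1.64×10^-8)(3102)/(2.5447e-04) = 0.200 Ω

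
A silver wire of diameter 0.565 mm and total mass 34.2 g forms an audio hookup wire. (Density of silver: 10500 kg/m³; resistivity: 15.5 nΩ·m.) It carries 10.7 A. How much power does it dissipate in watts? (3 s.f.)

92.0 W

ρ = 15.5 nΩ·m = 1.55×10^-8 Ω·m
A = π(d/2)² = π(2.8250e-04 m)² = 2.5072e-07 m²
L = m/(density·A) = 0.0342/(10500×2.5072e-07) = 12.99 m
R = ρL/A = (1.55×10^-8)(12.99)/(2.5072e-07) = 0.8031 Ω
P = I²R = (10.7)² × 0.8031 = 92.0 W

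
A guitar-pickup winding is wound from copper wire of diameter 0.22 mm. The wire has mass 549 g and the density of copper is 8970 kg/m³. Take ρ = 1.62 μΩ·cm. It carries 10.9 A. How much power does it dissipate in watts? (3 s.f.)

ρ = 1.62 μΩ·cm = 1.62×10^-8 Ω·m
A = π(d/2)² = π(1.1000e-04 m)² = 3.8013e-08 m²
L = m/(density·A) = 0.549/(8970×3.8013e-08) = 1610 m
R = ρL/A = (1.62×10^-8)(1610)/(3.8013e-08) = 686.2 Ω
P = I²R = (10.9)² × 686.2 = 81500 W

81500 W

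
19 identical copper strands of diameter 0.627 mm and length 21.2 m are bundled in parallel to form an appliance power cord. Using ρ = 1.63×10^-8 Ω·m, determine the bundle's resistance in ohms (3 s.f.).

0.0589 Ω

A_strand = π(3.1350e-04 m)² = 3.088e-07 m²
R_strand = ρL/A = (1.63×10^-8)(21.2)/(3.088e-07) = 1.119 Ω
R_total = R_strand/N = 1.119/19 = 0.0589 Ω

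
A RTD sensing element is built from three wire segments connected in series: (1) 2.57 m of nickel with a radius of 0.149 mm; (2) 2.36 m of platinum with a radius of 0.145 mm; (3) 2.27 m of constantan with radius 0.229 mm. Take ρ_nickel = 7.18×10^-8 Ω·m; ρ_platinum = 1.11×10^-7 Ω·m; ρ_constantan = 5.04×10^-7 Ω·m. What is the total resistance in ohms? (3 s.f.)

Seg 1: A = πr² = π(1.4900e-04 m)² = 6.975e-08 m²
R_1 = (7.18×10^-8)(2.57)/(6.975e-08) = 2.646 Ω
Seg 2: A = πr² = π(1.4500e-04 m)² = 6.605e-08 m²
R_2 = (1.11×10^-7)(2.36)/(6.605e-08) = 3.966 Ω
Seg 3: A = πr² = π(2.2900e-04 m)² = 1.647e-07 m²
R_3 = (5.04×10^-7)(2.27)/(1.647e-07) = 6.944 Ω
R_total = R_1 + R_2 + R_3 = 13.6 Ω

13.6 Ω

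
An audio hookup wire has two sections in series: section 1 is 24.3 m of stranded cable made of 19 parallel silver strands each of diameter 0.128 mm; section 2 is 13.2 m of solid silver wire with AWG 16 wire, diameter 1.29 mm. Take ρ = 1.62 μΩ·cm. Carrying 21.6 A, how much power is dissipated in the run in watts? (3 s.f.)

828 W

ρ = 1.62 μΩ·cm = 1.62×10^-8 Ω·m
Section 1: A_strand = π(6.4000e-05)² = 1.287e-08 m²; R₁ = ρL/(N·A_s) = (1.62×10^-8)(24.3)/(19×1.287e-08) = 1.61 Ω
Section 2: A = π(1.29/2 mm)² = π(6.4500e-04 m)² = 1.307e-06 m²
R₂ = (1.62×10^-8)(13.2)/(1.307e-06) = 0.1636 Ω
R = R₁ + R₂ = 1.774 Ω
P = I²R = (21.6)² × 1.774 = 828 W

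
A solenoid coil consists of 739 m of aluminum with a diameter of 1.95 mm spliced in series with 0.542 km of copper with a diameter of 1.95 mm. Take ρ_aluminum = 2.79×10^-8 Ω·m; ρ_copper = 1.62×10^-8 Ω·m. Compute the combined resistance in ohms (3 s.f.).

Segment 1: A = π(d/2)² = π(9.7500e-04 m)² = 2.986e-06 m²
R₁ = ρL/A = (2.79×10^-8)(739)/(2.986e-06) = 6.904 Ω
R₂ = (1.62×10^-8)(542)/(2.986e-06) = 2.94 Ω
R = R₁ + R₂ = 9.84 Ω

9.84 Ω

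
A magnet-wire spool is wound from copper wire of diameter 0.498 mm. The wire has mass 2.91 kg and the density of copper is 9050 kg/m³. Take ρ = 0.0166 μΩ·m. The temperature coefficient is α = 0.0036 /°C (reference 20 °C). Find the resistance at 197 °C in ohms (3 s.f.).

ρ = 0.0166 μΩ·m = 1.66×10^-8 Ω·m
A = π(d/2)² = π(2.4900e-04 m)² = 1.9478e-07 m²
L = m/(density·A) = 2.91/(9050×1.9478e-07) = 1651 m
R = ρL/A = (1.66×10^-8)(1651)/(1.9478e-07) = 140.7 Ω
R(197 °C) = 140.7 × (1 + 0.0036×177) = 230 Ω

230 Ω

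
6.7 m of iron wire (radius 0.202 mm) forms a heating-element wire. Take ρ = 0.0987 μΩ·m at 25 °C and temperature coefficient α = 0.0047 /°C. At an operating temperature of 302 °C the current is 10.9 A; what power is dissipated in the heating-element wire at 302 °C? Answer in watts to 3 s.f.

ρ = 0.0987 μΩ·m = 9.87×10^-8 Ω·m
A = πr² = π(2.0200e-04 m)² = 1.282e-07 m²
R₍25₎ = ρL/A = (9.87×10^-8)(6.7)/(1.282e-07) = 5.159 Ω
R₍302₎ = R₍25₎(1 + αΔT) = 5.159 × (1 + 0.0047×277) = 11.87 Ω
P = I²R = (10.9)² × 11.87 = 1410 W

1410 W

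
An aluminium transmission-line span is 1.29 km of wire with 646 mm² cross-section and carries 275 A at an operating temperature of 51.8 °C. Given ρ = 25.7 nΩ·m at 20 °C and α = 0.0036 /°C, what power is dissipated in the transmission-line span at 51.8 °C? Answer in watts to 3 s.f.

ρ = 25.7 nΩ·m = 2.57×10^-8 Ω·m
A = 646 mm² = 6.460e-04 m²
R₍20₎ = ρL/A = (2.57×10^-8)(1290)/(6.460e-04) = 0.05132 Ω
R₍51.8₎ = R₍20₎(1 + αΔT) = 0.05132 × (1 + 0.0036×31.8) = 0.0572 Ω
P = I²R = (275)² × 0.0572 = 4330 W

4330 W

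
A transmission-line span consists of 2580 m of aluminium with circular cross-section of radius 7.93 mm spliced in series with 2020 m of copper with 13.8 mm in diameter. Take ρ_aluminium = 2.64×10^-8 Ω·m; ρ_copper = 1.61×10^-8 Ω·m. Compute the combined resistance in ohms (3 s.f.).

Segment 1: A = πr² = π(7.9300e-03 m)² = 1.976e-04 m²
R₁ = ρL/A = (2.64×10^-8)(2580)/(1.976e-04) = 0.3448 Ω
Segment 2: A = π(d/2)² = π(6.9000e-03 m)² = 1.496e-04 m²
R₂ = (1.61×10^-8)(2020)/(1.496e-04) = 0.2174 Ω
R = R₁ + R₂ = 0.562 Ω

0.562 Ω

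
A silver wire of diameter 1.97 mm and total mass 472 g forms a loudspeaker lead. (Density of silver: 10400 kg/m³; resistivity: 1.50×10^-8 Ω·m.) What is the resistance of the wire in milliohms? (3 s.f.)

73.3 mΩ

A = π(d/2)² = π(9.8500e-04 m)² = 3.0481e-06 m²
L = m/(density·A) = 0.472/(10400×3.0481e-06) = 14.89 m
R = ρL/A = (1.50×10^-8)(14.89)/(3.0481e-06) = 73.3 mΩ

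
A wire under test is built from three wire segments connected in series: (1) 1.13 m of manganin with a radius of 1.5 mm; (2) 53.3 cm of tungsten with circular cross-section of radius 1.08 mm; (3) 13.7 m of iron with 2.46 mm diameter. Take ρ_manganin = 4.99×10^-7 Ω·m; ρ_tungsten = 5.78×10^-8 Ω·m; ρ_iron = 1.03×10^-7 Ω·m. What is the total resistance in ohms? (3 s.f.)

0.385 Ω

Seg 1: A = πr² = π(1.5000e-03 m)² = 7.069e-06 m²
R_1 = (4.99×10^-7)(1.13)/(7.069e-06) = 0.07977 Ω
Seg 2: A = πr² = π(1.0800e-03 m)² = 3.664e-06 m²
R_2 = (5.78×10^-8)(0.533)/(3.664e-06) = 0.008407 Ω
Seg 3: A = π(d/2)² = π(1.2300e-03 m)² = 4.753e-06 m²
R_3 = (1.03×10^-7)(13.7)/(4.753e-06) = 0.2969 Ω
R_total = R_1 + R_2 + R_3 = 0.385 Ω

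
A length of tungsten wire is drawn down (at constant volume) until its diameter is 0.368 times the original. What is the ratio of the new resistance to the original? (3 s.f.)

54.5

Volume constant ⇒ L' = L/r² with r = 0.368. R' = ρL'/A' = ρ(L/r²)/(πr²d₀²/4) = R/r⁴.
Factor = 54.5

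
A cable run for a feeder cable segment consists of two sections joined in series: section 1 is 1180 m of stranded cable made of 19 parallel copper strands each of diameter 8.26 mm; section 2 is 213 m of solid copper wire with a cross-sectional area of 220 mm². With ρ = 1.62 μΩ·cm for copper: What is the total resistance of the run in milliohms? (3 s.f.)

34.5 mΩ

ρ = 1.62 μΩ·cm = 1.62×10^-8 Ω·m
Section 1: A_strand = π(4.1300e-03)² = 5.359e-05 m²; R₁ = ρL/(N·A_s) = (1.62×10^-8)(1180)/(19×5.359e-05) = 0.01878 Ω
Section 2: A = 220 mm² = 2.200e-04 m²
R₂ = (1.62×10^-8)(213)/(2.200e-04) = 0.01568 Ω
R = R₁ + R₂ = 34.5 mΩ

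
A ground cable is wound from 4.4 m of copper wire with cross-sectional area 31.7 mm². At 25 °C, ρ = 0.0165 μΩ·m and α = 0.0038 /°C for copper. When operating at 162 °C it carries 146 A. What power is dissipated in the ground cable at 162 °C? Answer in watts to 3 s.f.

ρ = 0.0165 μΩ·m = 1.65×10^-8 Ω·m
A = 31.7 mm² = 3.170e-05 m²
R₍25₎ = ρL/A = (1.65×10^-8)(4.4)/(3.170e-05) = 0.00229 Ω
R₍162₎ = R₍25₎(1 + αΔT) = 0.00229 × (1 + 0.0038×137) = 0.003483 Ω
P = I²R = (146)² × 0.003483 = 74.2 W

74.2 W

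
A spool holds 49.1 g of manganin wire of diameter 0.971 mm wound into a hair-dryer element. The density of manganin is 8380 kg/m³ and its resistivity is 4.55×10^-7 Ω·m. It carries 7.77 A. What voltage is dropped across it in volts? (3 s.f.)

37.8 V

A = π(d/2)² = π(4.8550e-04 m)² = 7.4051e-07 m²
L = m/(density·A) = 0.0491/(8380×7.4051e-07) = 7.912 m
R = ρL/A = (4.55×10^-7)(7.912)/(7.4051e-07) = 4.862 Ω
V = IR = 7.77 × 4.862 = 37.8 V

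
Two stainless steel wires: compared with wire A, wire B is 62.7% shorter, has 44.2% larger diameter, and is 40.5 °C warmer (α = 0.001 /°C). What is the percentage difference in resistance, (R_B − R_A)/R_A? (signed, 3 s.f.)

-81.3%

R ∝ ρL/d² with ρ ∝ (1+αΔT), so R_B/R_A = (1 − 62.7/100) × (1 + 44.2/100)⁻² × (1 + 0.001×40.5)
= 0.373 × 0.4809 × 1.04 = 0.1867
(R_B − R_A)/R_A = 0.1867 − 1 = -81.3%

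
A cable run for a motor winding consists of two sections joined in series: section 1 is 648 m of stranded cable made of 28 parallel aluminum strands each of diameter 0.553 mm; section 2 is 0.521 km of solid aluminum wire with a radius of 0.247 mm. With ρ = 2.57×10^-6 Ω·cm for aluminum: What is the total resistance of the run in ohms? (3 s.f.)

72.3 Ω

ρ = 2.57×10^-6 Ω·cm = 2.57×10^-8 Ω·m
Section 1: A_strand = π(2.7650e-04)² = 2.402e-07 m²; R₁ = ρL/(N·A_s) = (2.57×10^-8)(648)/(28×2.402e-07) = 2.476 Ω
Section 2: A = πr² = π(2.4700e-04 m)² = 1.917e-07 m²
R₂ = (2.57×10^-8)(521)/(1.917e-07) = 69.86 Ω
R = R₁ + R₂ = 72.3 Ω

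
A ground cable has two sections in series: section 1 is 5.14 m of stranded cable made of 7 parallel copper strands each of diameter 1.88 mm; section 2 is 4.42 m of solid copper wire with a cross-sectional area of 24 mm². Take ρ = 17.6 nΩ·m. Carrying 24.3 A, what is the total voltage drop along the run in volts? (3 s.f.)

0.192 V

ρ = 17.6 nΩ·m = 1.76×10^-8 Ω·m
Section 1: A_strand = π(9.4000e-04)² = 2.776e-06 m²; R₁ = ρL/(N·A_s) = (1.76×10^-8)(5.14)/(7×2.776e-06) = 0.004656 Ω
Section 2: A = 24 mm² = 2.400e-05 m²
R₂ = (1.76×10^-8)(4.42)/(2.400e-05) = 0.003241 Ω
R = R₁ + R₂ = 0.007897 Ω
V = IR = 24.3 × 0.007897 = 0.192 V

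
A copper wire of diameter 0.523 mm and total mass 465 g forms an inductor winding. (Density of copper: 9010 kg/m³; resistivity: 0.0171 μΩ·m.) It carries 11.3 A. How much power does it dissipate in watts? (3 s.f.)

ρ = 0.0171 μΩ·m = 1.71×10^-8 Ω·m
A = π(d/2)² = π(2.6150e-04 m)² = 2.1483e-07 m²
L = m/(density·A) = 0.465/(9010×2.1483e-07) = 240.2 m
R = ρL/A = (1.71×10^-8)(240.2)/(2.1483e-07) = 19.12 Ω
P = I²R = (11.3)² × 19.12 = 2440 W

2440 W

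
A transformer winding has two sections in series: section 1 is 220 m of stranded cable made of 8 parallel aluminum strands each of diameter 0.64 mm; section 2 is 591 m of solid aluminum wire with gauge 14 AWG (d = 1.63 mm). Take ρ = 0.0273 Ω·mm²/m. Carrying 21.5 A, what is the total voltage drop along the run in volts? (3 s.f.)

ρ = 0.0273 Ω·mm²/m = 2.73×10^-8 Ω·m
Section 1: A_strand = π(3.2000e-04)² = 3.217e-07 m²; R₁ = ρL/(N·A_s) = (2.73×10^-8)(220)/(8×3.217e-07) = 2.334 Ω
Section 2: A = π(1.63/2 mm)² = π(8.1500e-04 m)² = 2.087e-06 m²
R₂ = (2.73×10^-8)(591)/(2.087e-06) = 7.732 Ω
R = R₁ + R₂ = 10.07 Ω
V = IR = 21.5 × 10.07 = 216 V

216 V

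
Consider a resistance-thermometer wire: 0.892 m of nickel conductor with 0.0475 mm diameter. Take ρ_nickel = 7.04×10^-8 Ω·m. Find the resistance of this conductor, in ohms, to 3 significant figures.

A = π(d/2)² = π(2.3750e-05 m)² = 1.772e-09 m²
R = ρL/A = (7.04×10^-8)(0.892 m)/(1.772e-09 m²) = 35.4 Ω

35.4 Ω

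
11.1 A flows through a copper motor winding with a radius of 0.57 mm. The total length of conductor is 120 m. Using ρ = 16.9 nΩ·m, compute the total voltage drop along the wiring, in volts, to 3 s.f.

22.1 V

ρ = 16.9 nΩ·m = 1.69×10^-8 Ω·m
A = πr² = π(5.7000e-04 m)² = 1.021e-06 m²
R = ρL/A = (1.69×10^-8)(120)/(1.021e-06) = 1.987 Ω
V = IR = 11.1 × 1.987 = 22.1 V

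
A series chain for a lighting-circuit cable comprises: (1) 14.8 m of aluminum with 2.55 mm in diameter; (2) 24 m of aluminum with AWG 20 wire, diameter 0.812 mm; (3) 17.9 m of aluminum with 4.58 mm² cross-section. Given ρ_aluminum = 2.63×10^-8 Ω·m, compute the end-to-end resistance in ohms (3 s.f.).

Seg 1: A = π(d/2)² = π(1.2750e-03 m)² = 5.107e-06 m²
R_1 = (2.63×10^-8)(14.8)/(5.107e-06) = 0.07622 Ω
Seg 2: A = π(0.812/2 mm)² = π(4.0600e-04 m)² = 5.178e-07 m²
R_2 = (2.63×10^-8)(24)/(5.178e-07) = 1.219 Ω
Seg 3: A = 4.58 mm² = 4.580e-06 m²
R_3 = (2.63×10^-8)(17.9)/(4.580e-06) = 0.1028 Ω
R_total = R_1 + R_2 + R_3 = 1.40 Ω

1.40 Ω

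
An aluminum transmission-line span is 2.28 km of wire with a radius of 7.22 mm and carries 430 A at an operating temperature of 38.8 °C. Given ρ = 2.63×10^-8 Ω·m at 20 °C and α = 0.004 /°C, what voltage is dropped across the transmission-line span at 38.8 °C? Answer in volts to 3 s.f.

A = πr² = π(7.2200e-03 m)² = 1.638e-04 m²
R₍20₎ = ρL/A = (2.63×10^-8)(2280)/(1.638e-04) = 0.3662 Ω
R₍38.8₎ = R₍20₎(1 + αΔT) = 0.3662 × (1 + 0.004×18.8) = 0.3937 Ω
V = IR = 430 × 0.3937 = 169 V

169 V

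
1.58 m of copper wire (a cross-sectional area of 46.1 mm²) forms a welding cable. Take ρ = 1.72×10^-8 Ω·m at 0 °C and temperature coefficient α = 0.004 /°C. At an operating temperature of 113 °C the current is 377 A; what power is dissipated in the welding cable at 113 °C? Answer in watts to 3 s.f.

A = 46.1 mm² = 4.610e-05 m²
R₍0₎ = ρL/A = (1.72×10^-8)(1.58)/(4.610e-05) = 5.895×10^-4 Ω
R₍113₎ = R₍0₎(1 + αΔT) = 5.895×10^-4 × (1 + 0.004×113) = 8.560×10^-4 Ω
P = I²R = (377)² × 8.560×10^-4 = 122 W

122 W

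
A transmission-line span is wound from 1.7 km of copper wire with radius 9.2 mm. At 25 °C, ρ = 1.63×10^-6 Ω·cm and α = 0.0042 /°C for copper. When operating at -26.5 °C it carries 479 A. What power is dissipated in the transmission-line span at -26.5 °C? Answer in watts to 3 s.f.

18700 W

ρ = 1.63×10^-6 Ω·cm = 1.63×10^-8 Ω·m
A = πr² = π(9.2000e-03 m)² = 2.659e-04 m²
R₍25₎ = ρL/A = (1.63×10^-8)(1700)/(2.659e-04) = 0.1042 Ω
R₍-26.5₎ = R₍25₎(1 + αΔT) = 0.1042 × (1 + 0.0042×-51.5) = 0.08167 Ω
P = I²R = (479)² × 0.08167 = 18700 W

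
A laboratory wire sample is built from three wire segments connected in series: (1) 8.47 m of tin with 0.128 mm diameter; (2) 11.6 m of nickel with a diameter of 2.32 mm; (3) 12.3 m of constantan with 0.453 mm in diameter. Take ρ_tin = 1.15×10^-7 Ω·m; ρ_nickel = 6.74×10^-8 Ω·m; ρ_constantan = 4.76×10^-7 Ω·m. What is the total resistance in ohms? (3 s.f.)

Seg 1: A = π(d/2)² = π(6.4000e-05 m)² = 1.287e-08 m²
R_1 = (1.15×10^-7)(8.47)/(1.287e-08) = 75.7 Ω
Seg 2: A = π(d/2)² = π(1.1600e-03 m)² = 4.227e-06 m²
R_2 = (6.74×10^-8)(11.6)/(4.227e-06) = 0.1849 Ω
Seg 3: A = π(d/2)² = π(2.2650e-04 m)² = 1.612e-07 m²
R_3 = (4.76×10^-7)(12.3)/(1.612e-07) = 36.33 Ω
R_total = R_1 + R_2 + R_3 = 112 Ω

112 Ω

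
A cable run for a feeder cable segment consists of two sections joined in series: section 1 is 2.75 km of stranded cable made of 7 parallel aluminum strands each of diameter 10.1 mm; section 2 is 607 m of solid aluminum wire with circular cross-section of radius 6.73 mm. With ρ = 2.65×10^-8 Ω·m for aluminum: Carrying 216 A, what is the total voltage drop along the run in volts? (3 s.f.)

52.5 V

Section 1: A_strand = π(5.0500e-03)² = 8.012e-05 m²; R₁ = ρL/(N·A_s) = (2.65×10^-8)(2750)/(7×8.012e-05) = 0.1299 Ω
Section 2: A = πr² = π(6.7300e-03 m)² = 1.423e-04 m²
R₂ = (2.65×10^-8)(607)/(1.423e-04) = 0.113 Ω
R = R₁ + R₂ = 0.243 Ω
V = IR = 216 × 0.243 = 52.5 V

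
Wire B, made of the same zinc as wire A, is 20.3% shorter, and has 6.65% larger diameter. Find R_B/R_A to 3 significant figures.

R ∝ L/d², so R_B/R_A = (1 − 20.3/100) × (1 + 6.65/100)⁻²
= 0.797 × 0.8792 = 0.701

0.701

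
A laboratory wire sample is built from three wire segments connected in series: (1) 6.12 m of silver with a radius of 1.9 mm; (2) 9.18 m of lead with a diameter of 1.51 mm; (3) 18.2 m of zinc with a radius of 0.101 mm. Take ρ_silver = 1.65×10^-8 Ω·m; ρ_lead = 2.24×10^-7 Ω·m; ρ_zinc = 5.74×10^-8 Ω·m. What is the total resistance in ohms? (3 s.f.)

33.8 Ω

Seg 1: A = πr² = π(1.9000e-03 m)² = 1.134e-05 m²
R_1 = (1.65×10^-8)(6.12)/(1.134e-05) = 0.008904 Ω
Seg 2: A = π(d/2)² = π(7.5500e-04 m)² = 1.791e-06 m²
R_2 = (2.24×10^-7)(9.18)/(1.791e-06) = 1.148 Ω
Seg 3: A = πr² = π(1.0100e-04 m)² = 3.205e-08 m²
R_3 = (5.74×10^-8)(18.2)/(3.205e-08) = 32.6 Ω
R_total = R_1 + R_2 + R_3 = 33.8 Ω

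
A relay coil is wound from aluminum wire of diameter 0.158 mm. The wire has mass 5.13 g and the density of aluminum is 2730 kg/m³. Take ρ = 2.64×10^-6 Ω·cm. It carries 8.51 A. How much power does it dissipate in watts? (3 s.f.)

ρ = 2.64×10^-6 Ω·cm = 2.64×10^-8 Ω·m
A = π(d/2)² = π(7.9000e-05 m)² = 1.9607e-08 m²
L = m/(density·A) = 0.00513/(2730×1.9607e-08) = 95.84 m
R = ρL/A = (2.64×10^-8)(95.84)/(1.9607e-08) = 129 Ω
P = I²R = (8.51)² × 129 = 9350 W

9350 W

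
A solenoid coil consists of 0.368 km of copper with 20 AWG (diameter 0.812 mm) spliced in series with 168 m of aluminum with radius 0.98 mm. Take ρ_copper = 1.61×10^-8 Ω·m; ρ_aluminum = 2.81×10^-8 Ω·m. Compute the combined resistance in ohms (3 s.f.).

Segment 1: A = π(0.812/2 mm)² = π(4.0600e-04 m)² = 5.178e-07 m²
R₁ = ρL/A = (1.61×10^-8)(368)/(5.178e-07) = 11.44 Ω
Segment 2: A = πr² = π(9.8000e-04 m)² = 3.017e-06 m²
R₂ = (2.81×10^-8)(168)/(3.017e-06) = 1.565 Ω
R = R₁ + R₂ = 13.0 Ω

13.0 Ω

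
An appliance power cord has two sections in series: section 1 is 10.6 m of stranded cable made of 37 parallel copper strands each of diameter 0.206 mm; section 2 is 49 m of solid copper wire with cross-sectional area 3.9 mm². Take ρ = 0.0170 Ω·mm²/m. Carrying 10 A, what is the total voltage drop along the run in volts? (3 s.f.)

ρ = 0.0170 Ω·mm²/m = 1.70×10^-8 Ω·m
Section 1: A_strand = π(1.0300e-04)² = 3.333e-08 m²; R₁ = ρL/(N·A_s) = (1.70×10^-8)(10.6)/(37×3.333e-08) = 0.1461 Ω
Section 2: A = 3.9 mm² = 3.900e-06 m²
R₂ = (1.70×10^-8)(49)/(3.900e-06) = 0.2136 Ω
R = R₁ + R₂ = 0.3597 Ω
V = IR = 10 × 0.3597 = 3.60 V

3.60 V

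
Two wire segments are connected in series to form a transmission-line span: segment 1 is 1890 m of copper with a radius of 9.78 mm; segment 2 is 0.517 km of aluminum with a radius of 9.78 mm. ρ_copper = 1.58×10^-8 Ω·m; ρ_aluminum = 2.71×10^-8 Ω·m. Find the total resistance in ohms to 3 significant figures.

0.146 Ω

Segment 1: A = πr² = π(9.7800e-03 m)² = 3.005e-04 m²
R₁ = ρL/A = (1.58×10^-8)(1890)/(3.005e-04) = 0.09938 Ω
R₂ = (2.71×10^-8)(517)/(3.005e-04) = 0.04663 Ω
R = R₁ + R₂ = 0.146 Ω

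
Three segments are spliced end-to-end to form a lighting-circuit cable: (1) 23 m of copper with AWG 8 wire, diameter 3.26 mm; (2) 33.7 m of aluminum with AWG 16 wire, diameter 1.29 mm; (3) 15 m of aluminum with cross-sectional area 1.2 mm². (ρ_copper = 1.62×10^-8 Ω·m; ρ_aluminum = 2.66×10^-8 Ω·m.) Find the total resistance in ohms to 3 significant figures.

Seg 1: A = π(3.26/2 mm)² = π(1.6300e-03 m)² = 8.347e-06 m²
R_1 = (1.62×10^-8)(23)/(8.347e-06) = 0.04464 Ω
Seg 2: A = π(1.29/2 mm)² = π(6.4500e-04 m)² = 1.307e-06 m²
R_2 = (2.66×10^-8)(33.7)/(1.307e-06) = 0.6859 Ω
Seg 3: A = 1.2 mm² = 1.200e-06 m²
R_3 = (2.66×10^-8)(15)/(1.200e-06) = 0.3325 Ω
R_total = R_1 + R_2 + R_3 = 1.06 Ω

1.06 Ω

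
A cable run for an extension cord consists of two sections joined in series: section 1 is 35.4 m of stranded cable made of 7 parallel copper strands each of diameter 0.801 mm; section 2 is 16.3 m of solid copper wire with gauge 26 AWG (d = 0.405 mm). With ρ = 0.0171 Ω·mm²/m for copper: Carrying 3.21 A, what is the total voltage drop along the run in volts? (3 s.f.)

7.50 V

ρ = 0.0171 Ω·mm²/m = 1.71×10^-8 Ω·m
Section 1: A_strand = π(4.0050e-04)² = 5.039e-07 m²; R₁ = ρL/(N·A_s) = (1.71×10^-8)(35.4)/(7×5.039e-07) = 0.1716 Ω
Section 2: A = π(0.405/2 mm)² = π(2.0250e-04 m)² = 1.288e-07 m²
R₂ = (1.71×10^-8)(16.3)/(1.288e-07) = 2.164 Ω
R = R₁ + R₂ = 2.335 Ω
V = IR = 3.21 × 2.335 = 7.50 V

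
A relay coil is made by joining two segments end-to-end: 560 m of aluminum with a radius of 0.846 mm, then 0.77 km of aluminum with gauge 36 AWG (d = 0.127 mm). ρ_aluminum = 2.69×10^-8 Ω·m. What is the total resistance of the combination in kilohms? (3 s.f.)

Segment 1: A = πr² = π(8.4600e-04 m)² = 2.248e-06 m²
R₁ = ρL/A = (2.69×10^-8)(560)/(2.248e-06) = 6.7 Ω
Segment 2: A = π(0.127/2 mm)² = π(6.3500e-05 m)² = 1.267e-08 m²
R₂ = (2.69×10^-8)(770)/(1.267e-08) = 1635 Ω
R = R₁ + R₂ = 1.64 kΩ

1.64 kΩ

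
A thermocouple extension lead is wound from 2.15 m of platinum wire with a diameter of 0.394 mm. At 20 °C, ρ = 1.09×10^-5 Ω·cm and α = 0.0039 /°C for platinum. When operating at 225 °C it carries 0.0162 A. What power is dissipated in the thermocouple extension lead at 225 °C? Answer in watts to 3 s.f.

9.08×10^-4 W

ρ = 1.09×10^-5 Ω·cm = 1.09×10^-7 Ω·m
A = π(d/2)² = π(1.9700e-04 m)² = 1.219e-07 m²
R₍20₎ = ρL/A = (1.09×10^-7)(2.15)/(1.219e-07) = 1.922 Ω
R₍225₎ = R₍20₎(1 + αΔT) = 1.922 × (1 + 0.0039×205) = 3.459 Ω
P = I²R = (0.0162)² × 3.459 = 9.08×10^-4 W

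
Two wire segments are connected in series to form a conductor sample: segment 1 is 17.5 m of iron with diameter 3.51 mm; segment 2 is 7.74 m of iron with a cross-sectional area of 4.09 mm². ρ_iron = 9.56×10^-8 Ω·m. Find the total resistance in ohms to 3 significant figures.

Segment 1: A = π(d/2)² = π(1.7550e-03 m)² = 9.676e-06 m²
R₁ = ρL/A = (9.56×10^-8)(17.5)/(9.676e-06) = 0.1729 Ω
Segment 2: A = 4.09 mm² = 4.090e-06 m²
R₂ = (9.56×10^-8)(7.74)/(4.090e-06) = 0.1809 Ω
R = R₁ + R₂ = 0.354 Ω

0.354 Ω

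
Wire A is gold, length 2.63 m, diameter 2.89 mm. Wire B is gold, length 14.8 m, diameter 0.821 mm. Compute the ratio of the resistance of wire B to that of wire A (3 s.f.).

69.7

R ∝ ρL/d², so R_B/R_A = (L_B/L_A) × (d_A/d_B)²
= (14.8/2.63) × (2.89/0.821)² = 69.7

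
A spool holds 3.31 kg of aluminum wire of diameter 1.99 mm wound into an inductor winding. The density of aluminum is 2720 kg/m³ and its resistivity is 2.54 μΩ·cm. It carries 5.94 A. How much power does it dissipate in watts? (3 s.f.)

113 W

ρ = 2.54 μΩ·cm = 2.54×10^-8 Ω·m
A = π(d/2)² = π(9.9500e-04 m)² = 3.1103e-06 m²
L = m/(density·A) = 3.31/(2720×3.1103e-06) = 391.3 m
R = ρL/A = (2.54×10^-8)(391.3)/(3.1103e-06) = 3.195 Ω
P = I²R = (5.94)² × 3.195 = 113 W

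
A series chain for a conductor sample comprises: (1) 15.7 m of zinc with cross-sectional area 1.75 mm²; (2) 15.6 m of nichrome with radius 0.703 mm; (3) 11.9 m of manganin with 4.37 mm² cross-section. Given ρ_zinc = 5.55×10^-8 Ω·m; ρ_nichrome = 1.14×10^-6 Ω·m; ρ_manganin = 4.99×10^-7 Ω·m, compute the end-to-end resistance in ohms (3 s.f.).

13.3 Ω

Seg 1: A = 1.75 mm² = 1.750e-06 m²
R_1 = (5.55×10^-8)(15.7)/(1.750e-06) = 0.4979 Ω
Seg 2: A = πr² = π(7.0300e-04 m)² = 1.553e-06 m²
R_2 = (1.14×10^-6)(15.6)/(1.553e-06) = 11.45 Ω
Seg 3: A = 4.37 mm² = 4.370e-06 m²
R_3 = (4.99×10^-7)(11.9)/(4.370e-06) = 1.359 Ω
R_total = R_1 + R_2 + R_3 = 13.3 Ω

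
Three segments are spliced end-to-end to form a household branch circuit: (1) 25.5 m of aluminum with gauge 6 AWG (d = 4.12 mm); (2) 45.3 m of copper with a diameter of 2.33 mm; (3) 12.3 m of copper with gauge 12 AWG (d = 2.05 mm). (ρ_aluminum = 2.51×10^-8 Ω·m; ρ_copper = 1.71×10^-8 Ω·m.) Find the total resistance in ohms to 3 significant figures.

Seg 1: A = π(4.12/2 mm)² = π(2.0600e-03 m)² = 1.333e-05 m²
R_1 = (2.51×10^-8)(25.5)/(1.333e-05) = 0.04801 Ω
Seg 2: A = π(d/2)² = π(1.1650e-03 m)² = 4.264e-06 m²
R_2 = (1.71×10^-8)(45.3)/(4.264e-06) = 0.1817 Ω
Seg 3: A = π(2.05/2 mm)² = π(1.0250e-03 m)² = 3.301e-06 m²
R_3 = (1.71×10^-8)(12.3)/(3.301e-06) = 0.06372 Ω
R_total = R_1 + R_2 + R_3 = 0.293 Ω

0.293 Ω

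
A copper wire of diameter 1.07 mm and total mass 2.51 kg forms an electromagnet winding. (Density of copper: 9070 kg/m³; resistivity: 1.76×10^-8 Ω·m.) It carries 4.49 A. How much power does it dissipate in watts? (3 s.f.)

121 W

A = π(d/2)² = π(5.3500e-04 m)² = 8.9920e-07 m²
L = m/(density·A) = 2.51/(9070×8.9920e-07) = 307.8 m
R = ρL/A = (1.76×10^-8)(307.8)/(8.9920e-07) = 6.024 Ω
P = I²R = (4.49)² × 6.024 = 121 W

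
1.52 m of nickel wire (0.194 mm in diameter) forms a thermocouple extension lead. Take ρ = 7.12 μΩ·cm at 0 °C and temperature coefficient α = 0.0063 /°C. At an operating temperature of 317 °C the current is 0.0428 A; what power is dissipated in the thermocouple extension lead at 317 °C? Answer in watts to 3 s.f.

ρ = 7.12 μΩ·cm = 7.12×10^-8 Ω·m
A = π(d/2)² = π(9.7000e-05 m)² = 2.956e-08 m²
R₍0₎ = ρL/A = (7.12×10^-8)(1.52)/(2.956e-08) = 3.661 Ω
R₍317₎ = R₍0₎(1 + αΔT) = 3.661 × (1 + 0.0063×317) = 10.97 Ω
P = I²R = (0.0428)² × 10.97 = 0.0201 W

0.0201 W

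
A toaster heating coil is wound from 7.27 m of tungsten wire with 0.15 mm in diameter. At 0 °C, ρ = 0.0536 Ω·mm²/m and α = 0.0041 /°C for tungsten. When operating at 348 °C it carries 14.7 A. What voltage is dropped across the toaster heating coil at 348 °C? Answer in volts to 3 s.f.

ρ = 0.0536 Ω·mm²/m = 5.36×10^-8 Ω·m
A = π(d/2)² = π(7.5000e-05 m)² = 1.767e-08 m²
R₍0₎ = ρL/A = (5.36×10^-8)(7.27)/(1.767e-08) = 22.05 Ω
R₍348₎ = R₍0₎(1 + αΔT) = 22.05 × (1 + 0.0041×348) = 53.51 Ω
V = IR = 14.7 × 53.51 = 787 V

787 V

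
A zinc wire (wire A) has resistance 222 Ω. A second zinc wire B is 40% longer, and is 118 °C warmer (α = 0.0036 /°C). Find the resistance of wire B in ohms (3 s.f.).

443 Ω

R ∝ ρL/d² with ρ ∝ (1+αΔT), so R_B/R_A = (1 + 40/100) × (1 + 0.0036×118)
= 1.4 × 1.425 = 1.995
R_B = 1.995 × 222 = 443 Ω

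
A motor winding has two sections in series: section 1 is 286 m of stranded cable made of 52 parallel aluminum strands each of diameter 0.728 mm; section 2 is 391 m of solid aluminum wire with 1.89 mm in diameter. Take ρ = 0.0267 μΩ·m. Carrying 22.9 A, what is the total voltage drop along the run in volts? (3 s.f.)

93.3 V

ρ = 0.0267 μΩ·m = 2.67×10^-8 Ω·m
Section 1: A_strand = π(3.6400e-04)² = 4.162e-07 m²; R₁ = ρL/(N·A_s) = (2.67×10^-8)(286)/(52×4.162e-07) = 0.3528 Ω
Section 2: A = π(d/2)² = π(9.4500e-04 m)² = 2.806e-06 m²
R₂ = (2.67×10^-8)(391)/(2.806e-06) = 3.721 Ω
R = R₁ + R₂ = 4.074 Ω
V = IR = 22.9 × 4.074 = 93.3 V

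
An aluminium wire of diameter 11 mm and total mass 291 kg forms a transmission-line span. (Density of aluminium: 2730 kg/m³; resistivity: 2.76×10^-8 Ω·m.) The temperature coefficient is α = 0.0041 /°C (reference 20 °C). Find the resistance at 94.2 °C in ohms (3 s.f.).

0.425 Ω

A = π(d/2)² = π(5.5000e-03 m)² = 9.5033e-05 m²
L = m/(density·A) = 291/(2730×9.5033e-05) = 1122 m
R = ρL/A = (2.76×10^-8)(1122)/(9.5033e-05) = 0.3258 Ω
R(94.2 °C) = 0.3258 × (1 + 0.0041×74.2) = 0.425 Ω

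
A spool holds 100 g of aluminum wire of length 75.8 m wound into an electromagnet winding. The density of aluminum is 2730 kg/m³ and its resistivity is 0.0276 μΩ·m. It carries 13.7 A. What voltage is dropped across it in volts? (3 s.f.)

59.3 V

ρ = 0.0276 μΩ·m = 2.76×10^-8 Ω·m
A = m/(density·L) = 0.1/(2730×75.8) = 4.8325e-07 m²
R = ρL/A = (2.76×10^-8)(75.8)/(4.8325e-07) = 4.329 Ω
V = IR = 13.7 × 4.329 = 59.3 V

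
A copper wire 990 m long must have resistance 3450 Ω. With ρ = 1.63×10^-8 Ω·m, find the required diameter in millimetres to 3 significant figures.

0.0772 mm

A = ρL/R = (1.63×10^-8)(990)/(3450) = 4.677e-09 m²
d = 2√(A/π) = 7.717e-05 m = 0.0772 mm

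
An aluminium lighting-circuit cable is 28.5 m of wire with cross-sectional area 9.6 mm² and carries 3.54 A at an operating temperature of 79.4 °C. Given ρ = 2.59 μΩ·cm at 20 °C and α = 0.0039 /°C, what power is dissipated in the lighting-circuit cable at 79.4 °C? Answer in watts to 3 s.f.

ρ = 2.59 μΩ·cm = 2.59×10^-8 Ω·m
A = 9.6 mm² = 9.600e-06 m²
R₍20₎ = ρL/A = (2.59×10^-8)(28.5)/(9.600e-06) = 0.07689 Ω
R₍79.4₎ = R₍20₎(1 + αΔT) = 0.07689 × (1 + 0.0039×59.4) = 0.0947 Ω
P = I²R = (3.54)² × 0.0947 = 1.19 W

1.19 W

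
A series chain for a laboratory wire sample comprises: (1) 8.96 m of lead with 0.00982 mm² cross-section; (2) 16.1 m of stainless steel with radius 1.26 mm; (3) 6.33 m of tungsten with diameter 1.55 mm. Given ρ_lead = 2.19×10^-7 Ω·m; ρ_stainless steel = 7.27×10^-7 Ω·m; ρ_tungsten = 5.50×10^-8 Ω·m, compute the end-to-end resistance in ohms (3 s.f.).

202 Ω

Seg 1: A = 0.00982 mm² = 9.820e-09 m²
R_1 = (2.19×10^-7)(8.96)/(9.820e-09) = 199.8 Ω
Seg 2: A = πr² = π(1.2600e-03 m)² = 4.988e-06 m²
R_2 = (7.27×10^-7)(16.1)/(4.988e-06) = 2.347 Ω
Seg 3: A = π(d/2)² = π(7.7500e-04 m)² = 1.887e-06 m²
R_3 = (5.50×10^-8)(6.33)/(1.887e-06) = 0.1845 Ω
R_total = R_1 + R_2 + R_3 = 202 Ω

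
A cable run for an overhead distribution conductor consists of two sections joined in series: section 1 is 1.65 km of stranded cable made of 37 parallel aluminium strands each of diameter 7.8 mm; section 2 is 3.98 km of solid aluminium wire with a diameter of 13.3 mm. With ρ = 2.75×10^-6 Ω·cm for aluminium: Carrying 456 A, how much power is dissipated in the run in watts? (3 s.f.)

ρ = 2.75×10^-6 Ω·cm = 2.75×10^-8 Ω·m
Section 1: A_strand = π(3.9000e-03)² = 4.778e-05 m²; R₁ = ρL/(N·A_s) = (2.75×10^-8)(1650)/(37×4.778e-05) = 0.02566 Ω
Section 2: A = π(d/2)² = π(6.6500e-03 m)² = 1.389e-04 m²
R₂ = (2.75×10^-8)(3980)/(1.389e-04) = 0.7878 Ω
R = R₁ + R₂ = 0.8135 Ω
P = I²R = (456)² × 0.8135 = 1.69×10^5 W

1.69×10^5 W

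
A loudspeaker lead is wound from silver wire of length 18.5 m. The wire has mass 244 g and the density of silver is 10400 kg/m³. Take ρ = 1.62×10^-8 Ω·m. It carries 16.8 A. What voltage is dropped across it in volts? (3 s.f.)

3.97 V

A = m/(density·L) = 0.244/(10400×18.5) = 1.2682e-06 m²
R = ρL/A = (1.62×10^-8)(18.5)/(1.2682e-06) = 0.2363 Ω
V = IR = 16.8 × 0.2363 = 3.97 V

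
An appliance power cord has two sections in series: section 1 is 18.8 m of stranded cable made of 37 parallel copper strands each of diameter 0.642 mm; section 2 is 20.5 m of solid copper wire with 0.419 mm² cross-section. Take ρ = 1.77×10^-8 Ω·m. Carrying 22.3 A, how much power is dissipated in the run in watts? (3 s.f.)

444 W

Section 1: A_strand = π(3.2100e-04)² = 3.237e-07 m²; R₁ = ρL/(N·A_s) = (1.77×10^-8)(18.8)/(37×3.237e-07) = 0.02778 Ω
Section 2: A = 0.419 mm² = 4.190e-07 m²
R₂ = (1.77×10^-8)(20.5)/(4.190e-07) = 0.866 Ω
R = R₁ + R₂ = 0.8938 Ω
P = I²R = (22.3)² × 0.8938 = 444 W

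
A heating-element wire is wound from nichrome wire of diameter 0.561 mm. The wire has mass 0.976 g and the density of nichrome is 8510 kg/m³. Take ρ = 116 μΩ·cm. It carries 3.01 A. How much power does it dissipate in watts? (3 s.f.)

ρ = 116 μΩ·cm = 1.16×10^-6 Ω·m
A = π(d/2)² = π(2.8050e-04 m)² = 2.4718e-07 m²
L = m/(density·A) = 9.760×10^-4/(8510×2.4718e-07) = 0.464 m
R = ρL/A = (1.16×10^-6)(0.464)/(2.4718e-07) = 2.177 Ω
P = I²R = (3.01)² × 2.177 = 19.7 W

19.7 W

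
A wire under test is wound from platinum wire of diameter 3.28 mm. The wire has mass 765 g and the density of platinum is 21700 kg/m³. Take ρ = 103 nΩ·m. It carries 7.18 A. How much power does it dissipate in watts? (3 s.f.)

ρ = 103 nΩ·m = 1.03×10^-7 Ω·m
A = π(d/2)² = π(1.6400e-03 m)² = 8.4496e-06 m²
L = m/(density·A) = 0.765/(21700×8.4496e-06) = 4.172 m
R = ρL/A = (1.03×10^-7)(4.172)/(8.4496e-06) = 0.05086 Ω
P = I²R = (7.18)² × 0.05086 = 2.62 W

2.62 W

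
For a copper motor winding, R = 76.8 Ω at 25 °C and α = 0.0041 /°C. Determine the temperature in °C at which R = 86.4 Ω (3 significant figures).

55.5 °C

R = R₀(1 + α(T − T₀)) ⇒ T = T₀ + (R/R₀ − 1)/α
T = 25 + (86.4/76.8 − 1)/0.0041 = 25 + (0.125)/0.0041 = 55.5 °C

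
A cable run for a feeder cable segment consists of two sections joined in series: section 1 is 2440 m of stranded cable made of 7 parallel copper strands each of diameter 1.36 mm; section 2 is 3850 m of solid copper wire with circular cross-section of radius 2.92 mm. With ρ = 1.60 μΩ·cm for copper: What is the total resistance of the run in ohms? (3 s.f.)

ρ = 1.60 μΩ·cm = 1.60×10^-8 Ω·m
Section 1: A_strand = π(6.8000e-04)² = 1.453e-06 m²; R₁ = ρL/(N·A_s) = (1.60×10^-8)(2440)/(7×1.453e-06) = 3.839 Ω
Section 2: A = πr² = π(2.9200e-03 m)² = 2.679e-05 m²
R₂ = (1.60×10^-8)(3850)/(2.679e-05) = 2.3 Ω
R = R₁ + R₂ = 6.14 Ω

6.14 Ω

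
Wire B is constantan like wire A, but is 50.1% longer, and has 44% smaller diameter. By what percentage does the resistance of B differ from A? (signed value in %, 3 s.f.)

379%

R ∝ L/d², so R_B/R_A = (1 + 50.1/100) × (1 − 44/100)⁻²
= 1.501 × 3.189 = 4.786
(R_B − R_A)/R_A = 4.786 − 1 = 379%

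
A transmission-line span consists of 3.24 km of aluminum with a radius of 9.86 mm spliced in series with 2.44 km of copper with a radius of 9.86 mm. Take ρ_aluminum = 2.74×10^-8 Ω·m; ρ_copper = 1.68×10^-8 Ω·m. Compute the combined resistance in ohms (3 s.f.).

Segment 1: A = πr² = π(9.8600e-03 m)² = 3.054e-04 m²
R₁ = ρL/A = (2.74×10^-8)(3240)/(3.054e-04) = 0.2907 Ω
R₂ = (1.68×10^-8)(2440)/(3.054e-04) = 0.1342 Ω
R = R₁ + R₂ = 0.425 Ω

0.425 Ω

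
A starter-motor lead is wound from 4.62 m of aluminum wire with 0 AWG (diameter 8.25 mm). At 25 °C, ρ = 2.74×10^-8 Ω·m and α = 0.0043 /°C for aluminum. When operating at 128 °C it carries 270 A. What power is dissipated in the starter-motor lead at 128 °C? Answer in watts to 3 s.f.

249 W

A = π(8.25/2 mm)² = π(4.1250e-03 m)² = 5.346e-05 m²
R₍25₎ = ρL/A = (2.74×10^-8)(4.62)/(5.346e-05) = 0.002368 Ω
R₍128₎ = R₍25₎(1 + αΔT) = 0.002368 × (1 + 0.0043×103) = 0.003417 Ω
P = I²R = (270)² × 0.003417 = 249 W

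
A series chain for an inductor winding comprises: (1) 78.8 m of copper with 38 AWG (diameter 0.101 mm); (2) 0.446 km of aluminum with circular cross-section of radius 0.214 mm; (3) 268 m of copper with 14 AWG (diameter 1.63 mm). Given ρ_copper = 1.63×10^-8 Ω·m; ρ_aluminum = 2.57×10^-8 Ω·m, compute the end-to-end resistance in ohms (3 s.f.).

242 Ω

Seg 1: A = π(0.101/2 mm)² = π(5.0500e-05 m)² = 8.012e-09 m²
R_1 = (1.63×10^-8)(78.8)/(8.012e-09) = 160.3 Ω
Seg 2: A = πr² = π(2.1400e-04 m)² = 1.439e-07 m²
R_2 = (2.57×10^-8)(446)/(1.439e-07) = 79.67 Ω
Seg 3: A = π(1.63/2 mm)² = π(8.1500e-04 m)² = 2.087e-06 m²
R_3 = (1.63×10^-8)(268)/(2.087e-06) = 2.093 Ω
R_total = R_1 + R_2 + R_3 = 242 Ω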